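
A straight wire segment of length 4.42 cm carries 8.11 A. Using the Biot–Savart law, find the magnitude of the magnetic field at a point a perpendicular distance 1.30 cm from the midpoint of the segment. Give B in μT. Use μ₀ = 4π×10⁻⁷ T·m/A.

B ≈ 108 μT

For a finite straight segment, B = (μ₀I/4πd)(sinθ₁ + sinθ₂), where θ₁, θ₂ are the angles from the perpendicular to each end.
The perpendicular from the point meets the wire at its midpoint, so each end is L/2 = 0.0221 m away along the wire.
sinθ₁ = 0.0221/√(0.0221²+0.013²) = 0.8619; sinθ₂ = 0.0221/√(0.0221²+0.013²) = 0.8619.
B = (4π×10⁻⁷ × 8.11) / (4π × 0.013) × (0.8619 + 0.8619) = 1.08×10⁻⁴ T.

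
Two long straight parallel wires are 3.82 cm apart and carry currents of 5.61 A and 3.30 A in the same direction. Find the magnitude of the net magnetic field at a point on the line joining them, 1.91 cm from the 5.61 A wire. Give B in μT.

Each long wire gives B = μ₀I/(2πd). Distances are d₁ = 0.0191 m and d₂ = 0.0191 m.
B₁ = 5.87×10⁻⁵ T, B₂ = 3.46×10⁻⁵ T.
Between parallel currents the two contributions point in opposite directions, so they subtract. B = |B₁ − B₂| = |5.87×10⁻⁵ − 3.46×10⁻⁵| = 2.42×10⁻⁵ T.

B ≈ 24.2 μT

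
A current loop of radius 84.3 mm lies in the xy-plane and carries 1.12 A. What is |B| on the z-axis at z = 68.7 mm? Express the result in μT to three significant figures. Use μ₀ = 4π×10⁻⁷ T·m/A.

On the axis of a circular loop, B = μ₀IR² / [2(R²+z²)^(3/2)].
R² + z² = (0.0843)² + (0.0687)² = 0.01183 m², and (R²+z²)^(3/2) = 1.29×10⁻³ m³.
B = (4π×10⁻⁷ × 1.12 × 0.007106) / (2 × 1.29×10⁻³) = 3.89×10⁻⁶ T.

B ≈ 3.89 μT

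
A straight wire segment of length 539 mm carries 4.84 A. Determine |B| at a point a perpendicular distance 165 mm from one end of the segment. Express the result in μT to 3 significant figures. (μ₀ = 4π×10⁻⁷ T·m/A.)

For a finite straight segment, B = (μ₀I/4πd)(sinθ₁ + sinθ₂), where θ₁, θ₂ are the angles from the perpendicular to each end.
The perpendicular foot is at one end, so the two end-offsets along the wire are 0 and L = 0.539 m.
sinθ₁ = 0/√(0²+0.165²) = 0.0000; sinθ₂ = 0.539/√(0.539²+0.165²) = 0.9562.
B = (4π×10⁻⁷ × 4.84) / (4π × 0.165) × (0.0000 + 0.9562) = 2.80×10⁻⁶ T.

B ≈ 2.80 μT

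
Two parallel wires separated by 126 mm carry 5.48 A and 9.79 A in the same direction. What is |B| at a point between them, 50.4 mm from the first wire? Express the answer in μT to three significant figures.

B ≈ 4.15 μT

Each long wire gives B = μ₀I/(2πd). Distances are d₁ = 0.0504 m and d₂ = 0.0756 m.
B₁ = 2.17×10⁻⁵ T, B₂ = 2.59×10⁻⁵ T.
Between parallel currents the two contributions point in opposite directions, so they subtract. B = |B₁ − B₂| = |2.17×10⁻⁵ − 2.59×10⁻⁵| = 4.15×10⁻⁶ T.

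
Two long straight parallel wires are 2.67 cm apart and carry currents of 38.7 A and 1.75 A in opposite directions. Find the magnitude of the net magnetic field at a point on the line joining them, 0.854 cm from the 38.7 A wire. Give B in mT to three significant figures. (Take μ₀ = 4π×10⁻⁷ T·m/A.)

Each long wire gives B = μ₀I/(2πd). Distances are d₁ = 0.00854 m and d₂ = 0.01816 m.
B₁ = 9.06×10⁻⁴ T, B₂ = 1.93×10⁻⁵ T.
Between antiparallel currents both contributions point the same way, so they add. B = B₁ + B₂ = 9.06×10⁻⁴ + 1.93×10⁻⁵ = 9.26×10⁻⁴ T.

B ≈ 0.926 mT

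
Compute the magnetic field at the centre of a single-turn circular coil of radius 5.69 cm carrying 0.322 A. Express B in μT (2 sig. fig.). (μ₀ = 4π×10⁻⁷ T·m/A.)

B ≈ 3.6 μT

At the centre of a circular loop the Biot–Savart law gives B = μ₀I/(2R).
B = (4π×10⁻⁷ × 0.322) / (2 × 0.0569) = 3.56×10⁻⁶ T.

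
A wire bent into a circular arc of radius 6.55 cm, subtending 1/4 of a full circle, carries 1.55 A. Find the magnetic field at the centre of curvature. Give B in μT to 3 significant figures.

The Biot–Savart field of a circular arc at its centre is B = μ₀Iφ/(4πR), with φ = 1.571 rad.
B = (4π×10⁻⁷ × 1.55 × 1.571) / (4π × 0.0655) = 3.72×10⁻⁶ T.

B ≈ 3.72 μT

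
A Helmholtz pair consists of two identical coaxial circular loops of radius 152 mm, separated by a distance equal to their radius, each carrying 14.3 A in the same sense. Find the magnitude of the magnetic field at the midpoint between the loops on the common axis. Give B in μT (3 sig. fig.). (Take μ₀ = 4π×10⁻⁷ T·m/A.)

Each loop contributes B = μ₀IR²/[2(R²+z²)^(3/2)] on the axis, with z measured from that loop.
Loop 1 (z = 0.076 m): B₁ = 4.23×10⁻⁵ T. Loop 2 (z = 0.076 m): B₂ = 4.23×10⁻⁵ T.
The fields add: B = B₁ + B₂ = 8.46×10⁻⁵ T.

B ≈ 84.6 μT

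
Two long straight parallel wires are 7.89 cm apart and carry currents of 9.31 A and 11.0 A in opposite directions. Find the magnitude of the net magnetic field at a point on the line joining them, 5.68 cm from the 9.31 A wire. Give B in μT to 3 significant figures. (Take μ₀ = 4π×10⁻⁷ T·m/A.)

Each long wire gives B = μ₀I/(2πd). Distances are d₁ = 0.0568 m and d₂ = 0.0221 m.
B₁ = 3.28×10⁻⁵ T, B₂ = 9.95×10⁻⁵ T.
Between antiparallel currents both contributions point the same way, so they add. B = B₁ + B₂ = 3.28×10⁻⁵ + 9.95×10⁻⁵ = 1.32×10⁻⁴ T.

B ≈ 132 μT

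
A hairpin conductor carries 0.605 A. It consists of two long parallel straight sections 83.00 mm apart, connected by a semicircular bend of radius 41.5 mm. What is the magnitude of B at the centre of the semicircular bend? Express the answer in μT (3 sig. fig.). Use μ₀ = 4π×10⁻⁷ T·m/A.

B ≈ 7.50 μT

The semicircular arc contributes B_arc = μ₀I·π/(4πR) = μ₀I/(4R) = 4.58×10⁻⁶ T.
Each semi-infinite lead is at perpendicular distance R = 0.0415 m from the centre, with the perpendicular foot at its near end, so it contributes μ₀I/(4πR); both point the same way, together 2.92×10⁻⁶ T.
Arc and leads all point the same direction: B = 4.58×10⁻⁶ + 2.92×10⁻⁶ = 7.50×10⁻⁶ T.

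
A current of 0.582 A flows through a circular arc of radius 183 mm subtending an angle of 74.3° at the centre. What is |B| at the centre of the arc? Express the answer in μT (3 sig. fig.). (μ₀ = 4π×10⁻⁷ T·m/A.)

B ≈ 0.412 μT

The Biot–Savart field of a circular arc at its centre is B = μ₀Iφ/(4πR), with φ = 1.297 rad.
B = (4π×10⁻⁷ × 0.582 × 1.297) / (4π × 0.183) = 4.12×10⁻⁷ T.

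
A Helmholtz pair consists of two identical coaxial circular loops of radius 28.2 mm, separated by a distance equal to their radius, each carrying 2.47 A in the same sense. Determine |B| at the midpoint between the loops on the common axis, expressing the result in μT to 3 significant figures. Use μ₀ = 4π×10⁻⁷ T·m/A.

B ≈ 78.8 μT

Each loop contributes B = μ₀IR²/[2(R²+z²)^(3/2)] on the axis, with z measured from that loop.
Loop 1 (z = 0.0141 m): B₁ = 3.94×10⁻⁵ T. Loop 2 (z = 0.0141 m): B₂ = 3.94×10⁻⁵ T.
The fields add: B = B₁ + B₂ = 7.88×10⁻⁵ T.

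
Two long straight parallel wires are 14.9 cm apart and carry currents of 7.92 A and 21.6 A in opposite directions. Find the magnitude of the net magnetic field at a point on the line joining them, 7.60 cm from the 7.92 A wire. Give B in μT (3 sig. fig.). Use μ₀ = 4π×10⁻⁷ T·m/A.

B ≈ 80.0 μT

Each long wire gives B = μ₀I/(2πd). Distances are d₁ = 0.076 m and d₂ = 0.073 m.
B₁ = 2.08×10⁻⁵ T, B₂ = 5.92×10⁻⁵ T.
Between antiparallel currents both contributions point the same way, so they add. B = B₁ + B₂ = 2.08×10⁻⁵ + 5.92×10⁻⁵ = 8.00×10⁻⁵ T.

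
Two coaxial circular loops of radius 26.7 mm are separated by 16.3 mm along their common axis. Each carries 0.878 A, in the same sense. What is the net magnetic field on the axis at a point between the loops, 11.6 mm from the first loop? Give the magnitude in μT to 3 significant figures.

Each loop contributes B = μ₀IR²/[2(R²+z²)^(3/2)] on the axis, with z measured from that loop.
Loop 1 (z = 0.0116 m): B₁ = 1.59×10⁻⁵ T. Loop 2 (z = 0.0047 m): B₂ = 1.97×10⁻⁵ T.
The fields add: B = B₁ + B₂ = 3.57×10⁻⁵ T.

B ≈ 35.7 μT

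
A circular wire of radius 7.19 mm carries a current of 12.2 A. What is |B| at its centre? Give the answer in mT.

At the centre of a circular loop the Biot–Savart law gives B = μ₀I/(2R).
B = (4π×10⁻⁷ × 12.2) / (2 × 0.00719) = 1.07×10⁻³ T.

B ≈ 1.07 mT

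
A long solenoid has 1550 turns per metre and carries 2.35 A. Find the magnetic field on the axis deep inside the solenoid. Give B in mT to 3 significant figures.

B ≈ 4.58 mT

Inside a long solenoid, B = μ₀nI with n = 1550 turns/m.
B = 4π×10⁻⁷ × 1550 × 2.35 = 4.58×10⁻³ T.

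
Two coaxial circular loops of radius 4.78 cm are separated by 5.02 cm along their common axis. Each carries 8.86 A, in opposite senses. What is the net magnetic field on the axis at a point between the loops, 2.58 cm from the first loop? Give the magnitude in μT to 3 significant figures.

Each loop contributes B = μ₀IR²/[2(R²+z²)^(3/2)] on the axis, with z measured from that loop.
Loop 1 (z = 0.0258 m): B₁ = 7.94×10⁻⁵ T. Loop 2 (z = 0.0244 m): B₂ = 8.23×10⁻⁵ T.
The fields oppose: B = |B₁ − B₂| = 2.92×10⁻⁶ T.

B ≈ 2.92 μT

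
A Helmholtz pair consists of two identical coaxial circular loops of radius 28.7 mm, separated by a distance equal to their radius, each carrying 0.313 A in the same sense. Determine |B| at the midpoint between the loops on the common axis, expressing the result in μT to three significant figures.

B ≈ 9.81 μT

Each loop contributes B = μ₀IR²/[2(R²+z²)^(3/2)] on the axis, with z measured from that loop.
Loop 1 (z = 0.01435 m): B₁ = 4.90×10⁻⁶ T. Loop 2 (z = 0.01435 m): B₂ = 4.90×10⁻⁶ T.
The fields add: B = B₁ + B₂ = 9.81×10⁻⁶ T.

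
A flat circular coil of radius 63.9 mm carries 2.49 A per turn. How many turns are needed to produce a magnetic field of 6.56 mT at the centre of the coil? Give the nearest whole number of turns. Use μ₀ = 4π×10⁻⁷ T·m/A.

For an N-turn coil, B = Nμ₀I/(2R). A single turn gives B₁ = 2.45×10⁻⁵ T with R = 0.0639 m.
N = B/B₁ = 6.56×10⁻³ / 2.45×10⁻⁵ = 267.93.

N = 268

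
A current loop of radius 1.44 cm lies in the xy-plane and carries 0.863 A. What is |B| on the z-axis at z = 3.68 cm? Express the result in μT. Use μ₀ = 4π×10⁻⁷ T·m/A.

On the axis of a circular loop, B = μ₀IR² / [2(R²+z²)^(3/2)].
R² + z² = (0.0144)² + (0.0368)² = 0.001562 m², and (R²+z²)^(3/2) = 6.17×10⁻⁵ m³.
B = (4π×10⁻⁷ × 0.863 × 0.0002074) / (2 × 6.17×10⁻⁵) = 1.82×10⁻⁶ T.

B ≈ 1.82 μT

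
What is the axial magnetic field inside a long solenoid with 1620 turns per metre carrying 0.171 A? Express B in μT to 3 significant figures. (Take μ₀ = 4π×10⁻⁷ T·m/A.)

Inside a long solenoid, B = μ₀nI with n = 1620 turns/m.
B = 4π×10⁻⁷ × 1620 × 0.171 = 3.48×10⁻⁴ T.

B ≈ 348 μT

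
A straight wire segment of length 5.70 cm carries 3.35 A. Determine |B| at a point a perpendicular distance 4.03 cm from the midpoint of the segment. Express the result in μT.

B ≈ 9.60 μT

For a finite straight segment, B = (μ₀I/4πd)(sinθ₁ + sinθ₂), where θ₁, θ₂ are the angles from the perpendicular to each end.
The perpendicular from the point meets the wire at its midpoint, so each end is L/2 = 0.0285 m away along the wire.
sinθ₁ = 0.0285/√(0.0285²+0.0403²) = 0.5774; sinθ₂ = 0.0285/√(0.0285²+0.0403²) = 0.5774.
B = (4π×10⁻⁷ × 3.35) / (4π × 0.0403) × (0.5774 + 0.5774) = 9.60×10⁻⁶ T.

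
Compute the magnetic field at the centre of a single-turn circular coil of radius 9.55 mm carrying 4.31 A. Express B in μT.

B ≈ 284 μT

At the centre of a circular loop the Biot–Savart law gives B = μ₀I/(2R).
B = (4π×10⁻⁷ × 4.31) / (2 × 0.00955) = 2.84×10⁻⁴ T.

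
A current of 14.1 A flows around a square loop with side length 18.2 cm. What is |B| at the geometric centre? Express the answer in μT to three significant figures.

Each side is a finite straight segment at perpendicular distance d = a/(2 tan(π/4)) = 0.091 m from the centre, with end-angles ±π/4.
One side contributes B₁ = (μ₀I/4πd)·2 sin(π/4) = 2.19×10⁻⁵ T.
All 4 sides add in the same direction: B = 4 × 2.19×10⁻⁵ = 8.77×10⁻⁵ T.

B ≈ 87.7 μT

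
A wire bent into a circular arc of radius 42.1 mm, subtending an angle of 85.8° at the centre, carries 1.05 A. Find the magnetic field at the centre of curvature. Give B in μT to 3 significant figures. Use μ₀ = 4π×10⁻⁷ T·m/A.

The Biot–Savart field of a circular arc at its centre is B = μ₀Iφ/(4πR), with φ = 1.497 rad.
B = (4π×10⁻⁷ × 1.05 × 1.497) / (4π × 0.0421) = 3.73×10⁻⁶ T.

B ≈ 3.73 μT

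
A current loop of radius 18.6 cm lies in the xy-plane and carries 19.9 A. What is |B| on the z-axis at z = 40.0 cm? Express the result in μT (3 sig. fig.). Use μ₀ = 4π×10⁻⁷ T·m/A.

On the axis of a circular loop, B = μ₀IR² / [2(R²+z²)^(3/2)].
R² + z² = (0.186)² + (0.4)² = 0.1946 m², and (R²+z²)^(3/2) = 8.58×10⁻² m³.
B = (4π×10⁻⁷ × 19.9 × 0.0346) / (2 × 8.58×10⁻²) = 5.04×10⁻⁶ T.

B ≈ 5.04 μT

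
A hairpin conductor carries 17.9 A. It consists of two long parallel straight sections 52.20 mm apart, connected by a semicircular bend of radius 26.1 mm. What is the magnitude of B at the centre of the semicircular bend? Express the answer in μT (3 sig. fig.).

B ≈ 353 μT

The semicircular arc contributes B_arc = μ₀I·π/(4πR) = μ₀I/(4R) = 2.15×10⁻⁴ T.
Each semi-infinite lead is at perpendicular distance R = 0.0261 m from the centre, with the perpendicular foot at its near end, so it contributes μ₀I/(4πR); both point the same way, together 1.37×10⁻⁴ T.
Arc and leads all point the same direction: B = 2.15×10⁻⁴ + 1.37×10⁻⁴ = 3.53×10⁻⁴ T.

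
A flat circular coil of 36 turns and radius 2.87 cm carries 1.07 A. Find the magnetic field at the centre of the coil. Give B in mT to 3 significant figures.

B ≈ 0.843 mT

For an N-turn flat coil, B = Nμ₀I/(2R) with R = 0.0287 m.
B = 36 × 2.34×10⁻⁵ T = 8.43×10⁻⁴ T.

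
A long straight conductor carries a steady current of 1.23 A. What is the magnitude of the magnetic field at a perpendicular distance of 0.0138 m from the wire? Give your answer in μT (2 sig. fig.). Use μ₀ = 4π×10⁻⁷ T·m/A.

For an infinitely long straight wire, B = μ₀I/(2πd).
B = (4π×10⁻⁷ × 1.23) / (2π × 0.0138) = 1.78×10⁻⁵ T.

B ≈ 18 μT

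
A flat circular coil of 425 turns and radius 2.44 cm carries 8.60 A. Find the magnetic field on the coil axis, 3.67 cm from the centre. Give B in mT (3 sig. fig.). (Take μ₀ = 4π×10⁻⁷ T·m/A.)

B ≈ 16.0 mT

For an N-turn flat coil, B = Nμ₀IR²/[2(R²+z²)^(3/2)] with R = 0.0244 m, z = 0.0367 m.
B = 425 × 3.76×10⁻⁵ T = 1.60×10⁻² T.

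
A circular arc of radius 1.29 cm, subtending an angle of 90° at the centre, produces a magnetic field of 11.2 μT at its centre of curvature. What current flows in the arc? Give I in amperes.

I ≈ 0.920 A

For a circular arc, B = μ₀Iφ/(4πR) with φ in radians; here φ = 1.571 rad.
So I = 4πRB/(μ₀φ) = 4π × 0.0129 × 1.12×10⁻⁵ / (4π×10⁻⁷ × 1.571) = 0.920 A.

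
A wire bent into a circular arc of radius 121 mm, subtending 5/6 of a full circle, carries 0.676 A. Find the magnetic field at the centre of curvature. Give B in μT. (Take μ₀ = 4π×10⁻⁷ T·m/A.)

B ≈ 2.93 μT

The Biot–Savart field of a circular arc at its centre is B = μ₀Iφ/(4πR), with φ = 5.236 rad.
B = (4π×10⁻⁷ × 0.676 × 5.236) / (4π × 0.121) = 2.93×10⁻⁶ T.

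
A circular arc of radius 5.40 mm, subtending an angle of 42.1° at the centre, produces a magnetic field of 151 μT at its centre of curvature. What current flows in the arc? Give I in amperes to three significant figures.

For a circular arc, B = μ₀Iφ/(4πR) with φ in radians; here φ = 0.7348 rad.
So I = 4πRB/(μ₀φ) = 4π × 0.0054 × 1.51×10⁻⁴ / (4π×10⁻⁷ × 0.7348) = 11.1 A.

I ≈ 11.1 A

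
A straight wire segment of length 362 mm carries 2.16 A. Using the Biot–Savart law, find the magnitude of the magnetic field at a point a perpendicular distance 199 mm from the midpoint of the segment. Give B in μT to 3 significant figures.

For a finite straight segment, B = (μ₀I/4πd)(sinθ₁ + sinθ₂), where θ₁, θ₂ are the angles from the perpendicular to each end.
The perpendicular from the point meets the wire at its midpoint, so each end is L/2 = 0.181 m away along the wire.
sinθ₁ = 0.181/√(0.181²+0.199²) = 0.6729; sinθ₂ = 0.181/√(0.181²+0.199²) = 0.6729.
B = (4π×10⁻⁷ × 2.16) / (4π × 0.199) × (0.6729 + 0.6729) = 1.46×10⁻⁶ T.

B ≈ 1.46 μT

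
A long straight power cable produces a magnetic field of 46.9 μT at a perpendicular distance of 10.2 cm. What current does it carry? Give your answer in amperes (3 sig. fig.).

I ≈ 23.9 A

For a long straight wire B = μ₀I/(2πd), so I = 2πdB/μ₀.
I = 2π × 0.102 × 4.69×10⁻⁵ / (4π×10⁻⁷) = 23.9 A.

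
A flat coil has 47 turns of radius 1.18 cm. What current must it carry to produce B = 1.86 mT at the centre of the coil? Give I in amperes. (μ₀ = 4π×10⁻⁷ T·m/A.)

I ≈ 0.743 A

For an N-turn coil, B = Nμ₀I/(2R) with R = 0.0118 m, so I = 2RB/(Nμ₀) = 2 × 0.0118 × 1.86×10⁻³ / (47 × 4π×10⁻⁷) = 0.743 A.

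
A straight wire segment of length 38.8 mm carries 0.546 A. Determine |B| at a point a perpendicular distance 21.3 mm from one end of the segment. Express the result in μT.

B ≈ 2.25 μT

For a finite straight segment, B = (μ₀I/4πd)(sinθ₁ + sinθ₂), where θ₁, θ₂ are the angles from the perpendicular to each end.
The perpendicular foot is at one end, so the two end-offsets along the wire are 0 and L = 0.0388 m.
sinθ₁ = 0/√(0²+0.0213²) = 0.0000; sinθ₂ = 0.0388/√(0.0388²+0.0213²) = 0.8766.
B = (4π×10⁻⁷ × 0.546) / (4π × 0.0213) × (0.0000 + 0.8766) = 2.25×10⁻⁶ T.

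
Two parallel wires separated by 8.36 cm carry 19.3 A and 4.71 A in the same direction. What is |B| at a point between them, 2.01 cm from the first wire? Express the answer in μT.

B ≈ 177 μT

Each long wire gives B = μ₀I/(2πd). Distances are d₁ = 0.0201 m and d₂ = 0.0635 m.
B₁ = 1.92×10⁻⁴ T, B₂ = 1.48×10⁻⁵ T.
Between parallel currents the two contributions point in opposite directions, so they subtract. B = |B₁ − B₂| = |1.92×10⁻⁴ − 1.48×10⁻⁵| = 1.77×10⁻⁴ T.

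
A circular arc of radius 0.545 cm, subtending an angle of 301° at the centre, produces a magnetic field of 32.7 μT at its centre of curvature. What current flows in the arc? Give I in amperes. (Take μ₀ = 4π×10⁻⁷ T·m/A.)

I ≈ 0.339 A

For a circular arc, B = μ₀Iφ/(4πR) with φ in radians; here φ = 5.253 rad.
So I = 4πRB/(μ₀φ) = 4π × 0.00545 × 3.27×10⁻⁵ / (4π×10⁻⁷ × 5.253) = 0.339 A.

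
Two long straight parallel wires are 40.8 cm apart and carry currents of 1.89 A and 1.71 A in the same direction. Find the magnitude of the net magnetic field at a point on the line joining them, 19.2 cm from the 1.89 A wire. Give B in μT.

B ≈ 0.385 μT

Each long wire gives B = μ₀I/(2πd). Distances are d₁ = 0.192 m and d₂ = 0.216 m.
B₁ = 1.97×10⁻⁶ T, B₂ = 1.58×10⁻⁶ T.
Between parallel currents the two contributions point in opposite directions, so they subtract. B = |B₁ − B₂| = |1.97×10⁻⁶ − 1.58×10⁻⁶| = 3.85×10⁻⁷ T.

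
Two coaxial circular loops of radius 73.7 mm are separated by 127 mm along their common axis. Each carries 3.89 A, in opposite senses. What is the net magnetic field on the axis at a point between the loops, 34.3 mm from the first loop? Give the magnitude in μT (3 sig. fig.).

B ≈ 16.7 μT

Each loop contributes B = μ₀IR²/[2(R²+z²)^(3/2)] on the axis, with z measured from that loop.
Loop 1 (z = 0.0343 m): B₁ = 2.47×10⁻⁵ T. Loop 2 (z = 0.0927 m): B₂ = 7.99×10⁻⁶ T.
The fields oppose: B = |B₁ − B₂| = 1.67×10⁻⁵ T.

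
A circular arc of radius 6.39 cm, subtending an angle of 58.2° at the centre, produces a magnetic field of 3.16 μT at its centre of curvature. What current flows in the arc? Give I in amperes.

I ≈ 1.99 A

For a circular arc, B = μ₀Iφ/(4πR) with φ in radians; here φ = 1.016 rad.
So I = 4πRB/(μ₀φ) = 4π × 0.0639 × 3.16×10⁻⁶ / (4π×10⁻⁷ × 1.016) = 1.99 A.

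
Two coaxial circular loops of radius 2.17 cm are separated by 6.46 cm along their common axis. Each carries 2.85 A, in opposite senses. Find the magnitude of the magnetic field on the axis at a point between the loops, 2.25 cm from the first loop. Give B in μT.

B ≈ 19.7 μT

Each loop contributes B = μ₀IR²/[2(R²+z²)^(3/2)] on the axis, with z measured from that loop.
Loop 1 (z = 0.0225 m): B₁ = 2.76×10⁻⁵ T. Loop 2 (z = 0.0421 m): B₂ = 7.94×10⁻⁶ T.
The fields oppose: B = |B₁ − B₂| = 1.97×10⁻⁵ T.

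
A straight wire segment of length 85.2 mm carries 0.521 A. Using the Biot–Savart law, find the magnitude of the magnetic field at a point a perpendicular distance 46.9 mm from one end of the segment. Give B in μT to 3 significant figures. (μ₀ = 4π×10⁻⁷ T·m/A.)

B ≈ 0.973 μT

For a finite straight segment, B = (μ₀I/4πd)(sinθ₁ + sinθ₂), where θ₁, θ₂ are the angles from the perpendicular to each end.
The perpendicular foot is at one end, so the two end-offsets along the wire are 0 and L = 0.0852 m.
sinθ₁ = 0/√(0²+0.0469²) = 0.0000; sinθ₂ = 0.0852/√(0.0852²+0.0469²) = 0.8760.
B = (4π×10⁻⁷ × 0.521) / (4π × 0.0469) × (0.0000 + 0.8760) = 9.73×10⁻⁷ T.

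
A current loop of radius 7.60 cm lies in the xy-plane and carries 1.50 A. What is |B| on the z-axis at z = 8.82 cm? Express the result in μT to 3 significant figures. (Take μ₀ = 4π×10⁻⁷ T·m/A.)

B ≈ 3.45 μT

On the axis of a circular loop, B = μ₀IR² / [2(R²+z²)^(3/2)].
R² + z² = (0.076)² + (0.0882)² = 0.01356 m², and (R²+z²)^(3/2) = 1.58×10⁻³ m³.
B = (4π×10⁻⁷ × 1.50 × 0.005776) / (2 × 1.58×10⁻³) = 3.45×10⁻⁶ T.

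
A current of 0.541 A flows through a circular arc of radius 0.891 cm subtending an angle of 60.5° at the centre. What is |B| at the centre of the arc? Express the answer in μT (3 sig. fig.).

The Biot–Savart field of a circular arc at its centre is B = μ₀Iφ/(4πR), with φ = 1.056 rad.
B = (4π×10⁻⁷ × 0.541 × 1.056) / (4π × 0.00891) = 6.41×10⁻⁶ T.

B ≈ 6.41 μT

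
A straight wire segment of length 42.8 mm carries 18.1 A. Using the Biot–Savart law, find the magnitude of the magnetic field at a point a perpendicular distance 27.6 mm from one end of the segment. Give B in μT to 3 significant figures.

B ≈ 55.1 μT

For a finite straight segment, B = (μ₀I/4πd)(sinθ₁ + sinθ₂), where θ₁, θ₂ are the angles from the perpendicular to each end.
The perpendicular foot is at one end, so the two end-offsets along the wire are 0 and L = 0.0428 m.
sinθ₁ = 0/√(0²+0.0276²) = 0.0000; sinθ₂ = 0.0428/√(0.0428²+0.0276²) = 0.8404.
B = (4π×10⁻⁷ × 18.1) / (4π × 0.0276) × (0.0000 + 0.8404) = 5.51×10⁻⁵ T.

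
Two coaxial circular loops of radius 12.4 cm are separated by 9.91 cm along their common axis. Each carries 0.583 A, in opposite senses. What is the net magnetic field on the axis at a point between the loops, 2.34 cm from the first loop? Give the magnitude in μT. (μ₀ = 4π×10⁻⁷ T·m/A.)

B ≈ 0.966 μT

Each loop contributes B = μ₀IR²/[2(R²+z²)^(3/2)] on the axis, with z measured from that loop.
Loop 1 (z = 0.0234 m): B₁ = 2.80×10⁻⁶ T. Loop 2 (z = 0.0757 m): B₂ = 1.84×10⁻⁶ T.
The fields oppose: B = |B₁ − B₂| = 9.66×10⁻⁷ T.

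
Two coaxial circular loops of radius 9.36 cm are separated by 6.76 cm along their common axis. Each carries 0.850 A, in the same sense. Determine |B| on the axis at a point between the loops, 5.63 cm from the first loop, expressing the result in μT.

Each loop contributes B = μ₀IR²/[2(R²+z²)^(3/2)] on the axis, with z measured from that loop.
Loop 1 (z = 0.0563 m): B₁ = 3.59×10⁻⁶ T. Loop 2 (z = 0.0113 m): B₂ = 5.58×10⁻⁶ T.
The fields add: B = B₁ + B₂ = 9.17×10⁻⁶ T.

B ≈ 9.17 μT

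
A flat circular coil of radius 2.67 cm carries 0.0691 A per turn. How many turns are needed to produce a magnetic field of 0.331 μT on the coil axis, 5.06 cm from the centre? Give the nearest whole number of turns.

N = 2

For an N-turn coil, B = Nμ₀IR²/[2(R²+z²)^(3/2)]. A single turn gives B₁ = 1.65×10⁻⁷ T with R = 0.0267 m, z = 0.0506 m.
N = B/B₁ = 3.31×10⁻⁷ / 1.65×10⁻⁷ = 2.00.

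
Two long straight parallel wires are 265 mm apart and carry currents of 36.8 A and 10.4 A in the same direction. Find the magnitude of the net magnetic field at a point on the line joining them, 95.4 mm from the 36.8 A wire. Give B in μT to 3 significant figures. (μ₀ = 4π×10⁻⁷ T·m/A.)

Each long wire gives B = μ₀I/(2πd). Distances are d₁ = 0.0954 m and d₂ = 0.1696 m.
B₁ = 7.71×10⁻⁵ T, B₂ = 1.23×10⁻⁵ T.
Between parallel currents the two contributions point in opposite directions, so they subtract. B = |B₁ − B₂| = |7.71×10⁻⁵ − 1.23×10⁻⁵| = 6.49×10⁻⁵ T.

B ≈ 64.9 μT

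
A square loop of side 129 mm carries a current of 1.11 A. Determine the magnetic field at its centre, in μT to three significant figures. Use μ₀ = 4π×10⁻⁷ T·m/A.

Each side is a finite straight segment at perpendicular distance d = a/(2 tan(π/4)) = 0.0645 m from the centre, with end-angles ±π/4.
One side contributes B₁ = (μ₀I/4πd)·2 sin(π/4) = 2.43×10⁻⁶ T.
All 4 sides add in the same direction: B = 4 × 2.43×10⁻⁶ = 9.74×10⁻⁶ T.

B ≈ 9.74 μT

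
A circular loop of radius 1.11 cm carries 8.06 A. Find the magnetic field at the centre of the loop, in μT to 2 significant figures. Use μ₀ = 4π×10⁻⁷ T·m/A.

At the centre of a circular loop the Biot–Savart law gives B = μ₀I/(2R).
B = (4π×10⁻⁷ × 8.06) / (2 × 0.0111) = 4.56×10⁻⁴ T.

B ≈ 460 μT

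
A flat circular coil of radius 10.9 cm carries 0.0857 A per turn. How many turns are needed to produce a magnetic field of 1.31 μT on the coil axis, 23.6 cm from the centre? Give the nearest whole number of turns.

N = 36

For an N-turn coil, B = Nμ₀IR²/[2(R²+z²)^(3/2)]. A single turn gives B₁ = 3.64×10⁻⁸ T with R = 0.109 m, z = 0.236 m.
N = B/B₁ = 1.31×10⁻⁶ / 3.64×10⁻⁸ = 35.97.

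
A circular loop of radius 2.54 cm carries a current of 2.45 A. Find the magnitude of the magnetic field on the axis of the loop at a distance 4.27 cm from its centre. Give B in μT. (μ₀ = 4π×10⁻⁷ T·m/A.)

B ≈ 8.10 μT

On the axis of a circular loop, B = μ₀IR² / [2(R²+z²)^(3/2)].
R² + z² = (0.0254)² + (0.0427)² = 0.002468 m², and (R²+z²)^(3/2) = 1.23×10⁻⁴ m³.
B = (4π×10⁻⁷ × 2.45 × 0.0006452) / (2 × 1.23×10⁻⁴) = 8.10×10⁻⁶ T.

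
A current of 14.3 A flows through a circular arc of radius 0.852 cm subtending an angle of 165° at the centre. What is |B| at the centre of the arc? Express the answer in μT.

B ≈ 483 μT

The Biot–Savart field of a circular arc at its centre is B = μ₀Iφ/(4πR), with φ = 2.88 rad.
B = (4π×10⁻⁷ × 14.3 × 2.88) / (4π × 0.00852) = 4.83×10⁻⁴ T.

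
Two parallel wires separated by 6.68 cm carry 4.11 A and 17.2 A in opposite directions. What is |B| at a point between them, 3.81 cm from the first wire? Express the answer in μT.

B ≈ 141 μT

Each long wire gives B = μ₀I/(2πd). Distances are d₁ = 0.0381 m and d₂ = 0.0287 m.
B₁ = 2.16×10⁻⁵ T, B₂ = 1.20×10⁻⁴ T.
Between antiparallel currents both contributions point the same way, so they add. B = B₁ + B₂ = 2.16×10⁻⁵ + 1.20×10⁻⁴ = 1.41×10⁻⁴ T.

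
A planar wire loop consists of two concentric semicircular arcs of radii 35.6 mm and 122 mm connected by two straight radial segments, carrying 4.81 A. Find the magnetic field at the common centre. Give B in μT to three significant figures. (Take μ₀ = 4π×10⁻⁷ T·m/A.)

B ≈ 30.1 μT

The radial connectors point toward the centre, so dl × r̂ = 0 and they contribute nothing.
Each semicircle gives μ₀I/(4R): inner arc 4.24×10⁻⁵ T, outer arc 1.24×10⁻⁵ T.
The two arcs carry current in opposite angular senses, so their fields oppose: B = |4.24×10⁻⁵ − 1.24×10⁻⁵| = 3.01×10⁻⁵ T.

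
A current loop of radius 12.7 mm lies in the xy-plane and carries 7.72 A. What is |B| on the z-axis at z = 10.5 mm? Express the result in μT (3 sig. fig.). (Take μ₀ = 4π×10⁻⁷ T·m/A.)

B ≈ 175 μT

On the axis of a circular loop, B = μ₀IR² / [2(R²+z²)^(3/2)].
R² + z² = (0.0127)² + (0.0105)² = 0.0002715 m², and (R²+z²)^(3/2) = 4.47×10⁻⁶ m³.
B = (4π×10⁻⁷ × 7.72 × 0.0001613) / (2 × 4.47×10⁻⁶) = 1.75×10⁻⁴ T.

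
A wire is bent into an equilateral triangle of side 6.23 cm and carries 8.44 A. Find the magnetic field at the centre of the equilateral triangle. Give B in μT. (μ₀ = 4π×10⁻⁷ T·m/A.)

B ≈ 244 μT

Each side is a finite straight segment at perpendicular distance d = a/(2 tan(π/3)) = 0.01798 m from the centre, with end-angles ±π/3.
One side contributes B₁ = (μ₀I/4πd)·2 sin(π/3) = 8.13×10⁻⁵ T.
All 3 sides add in the same direction: B = 3 × 8.13×10⁻⁵ = 2.44×10⁻⁴ T.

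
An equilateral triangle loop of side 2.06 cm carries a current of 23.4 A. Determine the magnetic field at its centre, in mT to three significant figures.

Each side is a finite straight segment at perpendicular distance d = a/(2 tan(π/3)) = 0.005947 m from the centre, with end-angles ±π/3.
One side contributes B₁ = (μ₀I/4πd)·2 sin(π/3) = 6.82×10⁻⁴ T.
All 3 sides add in the same direction: B = 3 × 6.82×10⁻⁴ = 2.04×10⁻³ T.

B ≈ 2.04 mT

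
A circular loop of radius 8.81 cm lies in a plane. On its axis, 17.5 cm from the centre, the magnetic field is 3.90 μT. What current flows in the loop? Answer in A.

I ≈ 6.01 A

On the axis of a loop, B = μ₀IR²/[2(R²+z²)^(3/2)], so I = 2B(R²+z²)^(3/2)/(μ₀R²).
R² + z² = 0.007762 + 0.03063 = 0.03839 m²; raised to 3/2 gives 7.52×10⁻³ m³.
I = 2 × 3.90×10⁻⁶ × 7.52×10⁻³ / (1.26×10⁻⁶ × 0.007762) = 6.01 A.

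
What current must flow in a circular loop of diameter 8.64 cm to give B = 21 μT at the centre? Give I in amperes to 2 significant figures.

At the centre of a circular loop B = μ₀I/(2R), so I = 2RB/μ₀.
With R = 0.0432 m, I = 2 × 0.0432 × 2.10×10⁻⁵ / (4π×10⁻⁷) = 1.44 A.

I ≈ 1.4 A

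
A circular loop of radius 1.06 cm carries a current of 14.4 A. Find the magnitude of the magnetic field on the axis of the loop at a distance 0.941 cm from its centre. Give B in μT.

On the axis of a circular loop, B = μ₀IR² / [2(R²+z²)^(3/2)].
R² + z² = (0.0106)² + (0.00941)² = 0.0002009 m², and (R²+z²)^(3/2) = 2.85×10⁻⁶ m³.
B = (4π×10⁻⁷ × 14.4 × 0.0001124) / (2 × 2.85×10⁻⁶) = 3.57×10⁻⁴ T.

B ≈ 357 μT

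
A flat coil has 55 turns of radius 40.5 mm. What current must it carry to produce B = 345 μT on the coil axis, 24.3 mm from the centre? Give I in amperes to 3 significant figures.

For an N-turn coil, B = Nμ₀IR²/[2(R²+z²)^(3/2)] with R = 0.0405 m, z = 0.0243 m, so I = 2B(R²+z²)^(3/2)/(Nμ₀R²) = 2 × 3.45×10⁻⁴ × 1.05×10⁻⁴ / (55 × 4π×10⁻⁷ × 0.00164) = 0.641 A.

I ≈ 0.641 A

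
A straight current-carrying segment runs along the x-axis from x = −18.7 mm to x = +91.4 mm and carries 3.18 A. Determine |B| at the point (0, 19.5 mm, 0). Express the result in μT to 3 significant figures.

For a finite straight segment, B = (μ₀I/4πd)(sinθ₁ + sinθ₂), where θ₁, θ₂ are the angles from the perpendicular to each end.
The perpendicular distance is d = 0.0195 m; the end-offsets along the wire are a = 0.0187 m and b = 0.0914 m.
sinθ₁ = 0.0187/√(0.0187²+0.0195²) = 0.6921; sinθ₂ = 0.0914/√(0.0914²+0.0195²) = 0.9780.
B = (4π×10⁻⁷ × 3.18) / (4π × 0.0195) × (0.6921 + 0.9780) = 2.72×10⁻⁵ T.

B ≈ 27.2 μT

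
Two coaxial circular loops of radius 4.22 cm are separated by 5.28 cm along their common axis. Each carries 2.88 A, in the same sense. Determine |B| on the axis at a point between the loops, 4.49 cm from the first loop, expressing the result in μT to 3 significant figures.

Each loop contributes B = μ₀IR²/[2(R²+z²)^(3/2)] on the axis, with z measured from that loop.
Loop 1 (z = 0.0449 m): B₁ = 1.38×10⁻⁵ T. Loop 2 (z = 0.0079 m): B₂ = 4.07×10⁻⁵ T.
The fields add: B = B₁ + B₂ = 5.45×10⁻⁵ T.

B ≈ 54.5 μT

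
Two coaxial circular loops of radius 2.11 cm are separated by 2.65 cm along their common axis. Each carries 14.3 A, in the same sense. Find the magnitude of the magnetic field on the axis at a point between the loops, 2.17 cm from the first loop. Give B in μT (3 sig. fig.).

Each loop contributes B = μ₀IR²/[2(R²+z²)^(3/2)] on the axis, with z measured from that loop.
Loop 1 (z = 0.0217 m): B₁ = 1.44×10⁻⁴ T. Loop 2 (z = 0.0048 m): B₂ = 3.95×10⁻⁴ T.
The fields add: B = B₁ + B₂ = 5.39×10⁻⁴ T.

B ≈ 539 μT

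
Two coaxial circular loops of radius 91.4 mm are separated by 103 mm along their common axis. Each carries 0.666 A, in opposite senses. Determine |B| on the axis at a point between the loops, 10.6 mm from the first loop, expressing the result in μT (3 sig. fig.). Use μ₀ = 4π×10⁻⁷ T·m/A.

Each loop contributes B = μ₀IR²/[2(R²+z²)^(3/2)] on the axis, with z measured from that loop.
Loop 1 (z = 0.0106 m): B₁ = 4.49×10⁻⁶ T. Loop 2 (z = 0.0924 m): B₂ = 1.59×10⁻⁶ T.
The fields oppose: B = |B₁ − B₂| = 2.90×10⁻⁶ T.

B ≈ 2.90 μT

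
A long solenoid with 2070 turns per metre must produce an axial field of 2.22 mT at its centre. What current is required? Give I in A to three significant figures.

Inside a long solenoid B = μ₀nI with n = 2070 m⁻¹, so I = B/(μ₀n).
I = 2.22×10⁻³ / (4π×10⁻⁷ × 2070) = 0.853 A.

I ≈ 0.853 A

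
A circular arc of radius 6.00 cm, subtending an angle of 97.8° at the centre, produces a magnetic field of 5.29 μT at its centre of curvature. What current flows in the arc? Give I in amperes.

I ≈ 1.86 A

For a circular arc, B = μ₀Iφ/(4πR) with φ in radians; here φ = 1.707 rad.
So I = 4πRB/(μ₀φ) = 4π × 0.06 × 5.29×10⁻⁶ / (4π×10⁻⁷ × 1.707) = 1.86 A.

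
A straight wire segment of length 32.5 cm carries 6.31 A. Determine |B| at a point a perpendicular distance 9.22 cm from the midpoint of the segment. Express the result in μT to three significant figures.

For a finite straight segment, B = (μ₀I/4πd)(sinθ₁ + sinθ₂), where θ₁, θ₂ are the angles from the perpendicular to each end.
The perpendicular from the point meets the wire at its midpoint, so each end is L/2 = 0.1625 m away along the wire.
sinθ₁ = 0.1625/√(0.1625²+0.0922²) = 0.8698; sinθ₂ = 0.1625/√(0.1625²+0.0922²) = 0.8698.
B = (4π×10⁻⁷ × 6.31) / (4π × 0.0922) × (0.8698 + 0.8698) = 1.19×10⁻⁵ T.

B ≈ 11.9 μT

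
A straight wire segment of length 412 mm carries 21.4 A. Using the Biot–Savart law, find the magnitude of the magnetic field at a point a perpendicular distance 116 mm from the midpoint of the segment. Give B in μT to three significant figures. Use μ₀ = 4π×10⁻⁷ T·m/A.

For a finite straight segment, B = (μ₀I/4πd)(sinθ₁ + sinθ₂), where θ₁, θ₂ are the angles from the perpendicular to each end.
The perpendicular from the point meets the wire at its midpoint, so each end is L/2 = 0.206 m away along the wire.
sinθ₁ = 0.206/√(0.206²+0.116²) = 0.8713; sinθ₂ = 0.206/√(0.206²+0.116²) = 0.8713.
B = (4π×10⁻⁷ × 21.4) / (4π × 0.116) × (0.8713 + 0.8713) = 3.21×10⁻⁵ T.

B ≈ 32.1 μT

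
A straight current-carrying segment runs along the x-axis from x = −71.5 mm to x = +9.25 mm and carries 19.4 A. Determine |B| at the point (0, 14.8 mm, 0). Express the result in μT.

B ≈ 198 μT

For a finite straight segment, B = (μ₀I/4πd)(sinθ₁ + sinθ₂), where θ₁, θ₂ are the angles from the perpendicular to each end.
The perpendicular distance is d = 0.0148 m; the end-offsets along the wire are a = 0.0715 m and b = 0.00925 m.
sinθ₁ = 0.0715/√(0.0715²+0.0148²) = 0.9792; sinθ₂ = 0.00925/√(0.00925²+0.0148²) = 0.5300.
B = (4π×10⁻⁷ × 19.4) / (4π × 0.0148) × (0.9792 + 0.5300) = 1.98×10⁻⁴ T.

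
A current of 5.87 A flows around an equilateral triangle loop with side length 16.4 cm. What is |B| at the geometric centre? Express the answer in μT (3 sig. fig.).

Each side is a finite straight segment at perpendicular distance d = a/(2 tan(π/3)) = 0.04734 m from the centre, with end-angles ±π/3.
One side contributes B₁ = (μ₀I/4πd)·2 sin(π/3) = 2.15×10⁻⁵ T.
All 3 sides add in the same direction: B = 3 × 2.15×10⁻⁵ = 6.44×10⁻⁵ T.

B ≈ 64.4 μT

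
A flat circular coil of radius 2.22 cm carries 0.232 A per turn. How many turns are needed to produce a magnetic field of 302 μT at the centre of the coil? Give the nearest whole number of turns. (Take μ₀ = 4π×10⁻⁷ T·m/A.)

N = 46

For an N-turn coil, B = Nμ₀I/(2R). A single turn gives B₁ = 6.57×10⁻⁶ T with R = 0.0222 m.
N = B/B₁ = 3.02×10⁻⁴ / 6.57×10⁻⁶ = 45.99.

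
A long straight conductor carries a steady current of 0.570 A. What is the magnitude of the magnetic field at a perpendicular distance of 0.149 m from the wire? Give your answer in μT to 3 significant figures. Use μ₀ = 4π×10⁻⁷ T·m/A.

B ≈ 0.765 μT

For an infinitely long straight wire, B = μ₀I/(2πd).
B = (4π×10⁻⁷ × 0.570) / (2π × 0.149) = 7.65×10⁻⁷ T.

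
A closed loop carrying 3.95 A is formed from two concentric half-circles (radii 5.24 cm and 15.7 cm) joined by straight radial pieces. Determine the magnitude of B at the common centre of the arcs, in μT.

B ≈ 15.8 μT

The radial connectors point toward the centre, so dl × r̂ = 0 and they contribute nothing.
Each semicircle gives μ₀I/(4R): inner arc 2.37×10⁻⁵ T, outer arc 7.90×10⁻⁶ T.
The two arcs carry current in opposite angular senses, so their fields oppose: B = |2.37×10⁻⁵ − 7.90×10⁻⁶| = 1.58×10⁻⁵ T.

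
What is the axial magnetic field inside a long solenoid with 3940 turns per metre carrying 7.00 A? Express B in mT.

Inside a long solenoid, B = μ₀nI with n = 3940 turns/m.
B = 4π×10⁻⁷ × 3940 × 7.00 = 3.47×10⁻² T.

B ≈ 34.7 mT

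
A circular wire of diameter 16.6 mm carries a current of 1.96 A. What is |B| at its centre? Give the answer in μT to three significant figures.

B ≈ 148 μT

At the centre of a circular loop the Biot–Savart law gives B = μ₀I/(2R) (so R = 0.0083 m).
B = (4π×10⁻⁷ × 1.96) / (2 × 0.0083) = 1.48×10⁻⁴ T.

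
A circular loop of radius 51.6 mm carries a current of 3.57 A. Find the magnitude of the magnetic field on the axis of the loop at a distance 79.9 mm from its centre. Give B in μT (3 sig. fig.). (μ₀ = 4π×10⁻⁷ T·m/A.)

On the axis of a circular loop, B = μ₀IR² / [2(R²+z²)^(3/2)].
R² + z² = (0.0516)² + (0.0799)² = 0.009047 m², and (R²+z²)^(3/2) = 8.60×10⁻⁴ m³.
B = (4π×10⁻⁷ × 3.57 × 0.002663) / (2 × 8.60×10⁻⁴) = 6.94×10⁻⁶ T.

B ≈ 6.94 μT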